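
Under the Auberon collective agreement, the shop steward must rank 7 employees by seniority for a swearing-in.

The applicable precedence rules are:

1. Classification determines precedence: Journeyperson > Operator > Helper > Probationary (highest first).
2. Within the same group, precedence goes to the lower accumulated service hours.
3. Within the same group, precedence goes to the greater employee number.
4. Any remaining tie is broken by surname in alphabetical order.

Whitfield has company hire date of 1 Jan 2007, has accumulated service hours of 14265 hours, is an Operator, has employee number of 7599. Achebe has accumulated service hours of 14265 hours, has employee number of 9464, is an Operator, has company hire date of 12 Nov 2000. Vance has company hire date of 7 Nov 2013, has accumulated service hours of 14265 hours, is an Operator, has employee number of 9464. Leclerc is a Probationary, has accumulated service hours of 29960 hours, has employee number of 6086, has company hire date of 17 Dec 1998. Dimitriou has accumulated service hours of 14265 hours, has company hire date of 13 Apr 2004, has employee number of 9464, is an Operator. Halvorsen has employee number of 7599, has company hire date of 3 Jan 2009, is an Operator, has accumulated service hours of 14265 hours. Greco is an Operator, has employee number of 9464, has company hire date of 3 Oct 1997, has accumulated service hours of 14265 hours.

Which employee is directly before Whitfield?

By classification: Achebe, Dimitriou, Greco, Vance, Halvorsen and Whitfield (Operator); then Leclerc (Probationary).
Achebe, Dimitriou, Greco, Vance, Halvorsen and Whitfield all have accumulated service hours 14265 hours, so the next rule applies.
Among Achebe, Dimitriou, Greco, Vance, Halvorsen and Whitfield, by employee number (higher first): Achebe, Dimitriou, Greco and Vance (9464) before Halvorsen and Whitfield (7599).
Among Achebe, Dimitriou, Greco and Vance, alphabetically by surname: Achebe before Dimitriou before Greco before Vance.
Among Halvorsen and Whitfield, alphabetically by surname: Halvorsen before Whitfield.
Order: Achebe, Dimitriou, Greco, Vance, Halvorsen, Whitfield, Leclerc.

Halvorsen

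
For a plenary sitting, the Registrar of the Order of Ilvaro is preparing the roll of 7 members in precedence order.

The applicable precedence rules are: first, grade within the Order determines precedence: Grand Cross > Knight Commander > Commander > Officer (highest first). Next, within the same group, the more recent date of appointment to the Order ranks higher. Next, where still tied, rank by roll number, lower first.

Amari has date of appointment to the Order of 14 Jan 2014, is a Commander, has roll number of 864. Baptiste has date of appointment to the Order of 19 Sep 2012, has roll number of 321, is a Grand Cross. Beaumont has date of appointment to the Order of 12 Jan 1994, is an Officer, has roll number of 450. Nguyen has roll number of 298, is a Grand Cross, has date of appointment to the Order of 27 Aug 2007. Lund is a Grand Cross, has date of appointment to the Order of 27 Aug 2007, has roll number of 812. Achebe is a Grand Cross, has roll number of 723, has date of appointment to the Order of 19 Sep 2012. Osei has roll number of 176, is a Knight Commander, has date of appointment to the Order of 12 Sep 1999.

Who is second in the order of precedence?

By grade within the Order: Baptiste, Achebe, Nguyen and Lund (Grand Cross); then Osei (Knight Commander); then Amari (Commander); then Beaumont (Officer).
Among Baptiste, Achebe, Nguyen and Lund, by date of appointment to the Order (later first): Baptiste and Achebe (19 Sep 2012) before Nguyen and Lund (27 Aug 2007).
Among Baptiste and Achebe, by roll number (lower first): Baptiste (321) before Achebe (723).
Among Nguyen and Lund, by roll number (lower first): Nguyen (298) before Lund (812).
Order: Baptiste, Achebe, Nguyen, Lund, Osei, Amari, Beaumont.

Achebe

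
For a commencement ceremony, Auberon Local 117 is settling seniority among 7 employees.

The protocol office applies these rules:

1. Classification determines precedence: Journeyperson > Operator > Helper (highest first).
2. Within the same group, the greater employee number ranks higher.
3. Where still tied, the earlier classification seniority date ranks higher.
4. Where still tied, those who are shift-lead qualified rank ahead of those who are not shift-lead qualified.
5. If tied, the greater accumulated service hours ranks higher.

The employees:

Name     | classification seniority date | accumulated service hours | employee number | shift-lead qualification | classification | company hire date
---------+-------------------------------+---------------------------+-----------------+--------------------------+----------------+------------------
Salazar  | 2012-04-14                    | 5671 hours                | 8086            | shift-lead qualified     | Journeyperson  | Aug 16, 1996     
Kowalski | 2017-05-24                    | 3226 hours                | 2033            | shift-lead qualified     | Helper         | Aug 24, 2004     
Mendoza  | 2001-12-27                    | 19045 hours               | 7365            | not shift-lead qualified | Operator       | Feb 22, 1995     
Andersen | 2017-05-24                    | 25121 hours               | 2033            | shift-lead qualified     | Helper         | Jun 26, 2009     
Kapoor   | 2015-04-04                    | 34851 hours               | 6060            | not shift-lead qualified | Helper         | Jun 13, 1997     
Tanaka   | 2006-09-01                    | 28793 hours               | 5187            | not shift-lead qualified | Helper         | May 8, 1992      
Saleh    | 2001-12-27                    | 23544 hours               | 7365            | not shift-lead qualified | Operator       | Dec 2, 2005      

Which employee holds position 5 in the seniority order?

Tanaka

By classification: Salazar (Journeyperson); then Saleh and Mendoza (Operator); then Kapoor, Tanaka, Andersen and Kowalski (Helper).
Saleh and Mendoza both have employee number 7365, so the next rule applies.
Saleh and Mendoza both have classification seniority date 2001-12-27, so the next rule applies.
Saleh and Mendoza are each not shift-lead qualified, so the next rule applies.
Among Saleh and Mendoza, by accumulated service hours (higher first): Saleh (23544 hours) before Mendoza (19045 hours).
Among Kapoor, Tanaka, Andersen and Kowalski, by employee number (higher first): Kapoor (6060) before Tanaka (5187) before Andersen and Kowalski (2033).
Andersen and Kowalski both have classification seniority date 2017-05-24, so the next rule applies.
Andersen and Kowalski are each shift-lead qualified, so the next rule applies.
Among Andersen and Kowalski, by accumulated service hours (higher first): Andersen (25121 hours) before Kowalski (3226 hours).
Order: Salazar, Saleh, Mendoza, Kapoor, Tanaka, Andersen, Kowalski.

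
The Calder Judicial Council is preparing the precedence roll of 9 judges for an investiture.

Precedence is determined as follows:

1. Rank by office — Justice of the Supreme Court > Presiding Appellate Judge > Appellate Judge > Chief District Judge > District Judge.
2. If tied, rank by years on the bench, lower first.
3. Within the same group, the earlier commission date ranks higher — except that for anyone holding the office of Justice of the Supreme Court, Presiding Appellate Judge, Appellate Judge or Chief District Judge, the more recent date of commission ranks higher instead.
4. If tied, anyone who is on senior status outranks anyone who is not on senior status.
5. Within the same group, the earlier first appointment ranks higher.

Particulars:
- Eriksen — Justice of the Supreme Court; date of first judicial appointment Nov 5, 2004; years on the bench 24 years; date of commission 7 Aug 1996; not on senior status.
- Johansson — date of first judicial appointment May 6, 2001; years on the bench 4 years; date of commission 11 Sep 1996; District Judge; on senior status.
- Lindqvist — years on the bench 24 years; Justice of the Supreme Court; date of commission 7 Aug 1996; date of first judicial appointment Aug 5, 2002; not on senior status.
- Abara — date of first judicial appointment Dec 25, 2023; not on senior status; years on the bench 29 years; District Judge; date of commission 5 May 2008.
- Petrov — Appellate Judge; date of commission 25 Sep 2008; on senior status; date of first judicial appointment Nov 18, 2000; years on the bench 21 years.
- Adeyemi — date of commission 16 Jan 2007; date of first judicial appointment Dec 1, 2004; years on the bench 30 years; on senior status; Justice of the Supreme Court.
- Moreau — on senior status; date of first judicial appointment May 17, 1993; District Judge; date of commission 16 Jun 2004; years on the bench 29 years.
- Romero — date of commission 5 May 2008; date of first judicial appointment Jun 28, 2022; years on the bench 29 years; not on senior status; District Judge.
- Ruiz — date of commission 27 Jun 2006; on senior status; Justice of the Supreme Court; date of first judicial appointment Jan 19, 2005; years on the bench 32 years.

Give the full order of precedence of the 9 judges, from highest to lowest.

By office: Lindqvist, Eriksen, Adeyemi and Ruiz (Justice of the Supreme Court); then Petrov (Appellate Judge); then Johansson, Moreau, Romero and Abara (District Judge).
Among Lindqvist, Eriksen, Adeyemi and Ruiz, by years on the bench (lower first): Lindqvist and Eriksen (24 years) before Adeyemi (30 years) before Ruiz (32 years).
Lindqvist and Eriksen both have date of commission 7 Aug 1996, so the next rule applies.
Lindqvist and Eriksen are each not on senior status, so the next rule applies.
Among Lindqvist and Eriksen, by date of first judicial appointment (earlier first): Lindqvist (Aug 5, 2002) before Eriksen (Nov 5, 2004).
Among Johansson, Moreau, Romero and Abara, by years on the bench (lower first): Johansson (4 years) before Moreau, Romero and Abara (29 years).
Among Moreau, Romero and Abara, by date of commission (earlier first): Moreau (16 Jun 2004) before Romero and Abara (5 May 2008).
Romero and Abara are each not on senior status, so the next rule applies.
Among Romero and Abara, by date of first judicial appointment (earlier first): Romero (Jun 28, 2022) before Abara (Dec 25, 2023).
Full order: Lindqvist, Eriksen, Adeyemi, Ruiz, Petrov, Johansson, Moreau, Romero, Abara.

Lindqvist, Eriksen, Adeyemi, Ruiz, Petrov, Johansson, Moreau, Romero, Abara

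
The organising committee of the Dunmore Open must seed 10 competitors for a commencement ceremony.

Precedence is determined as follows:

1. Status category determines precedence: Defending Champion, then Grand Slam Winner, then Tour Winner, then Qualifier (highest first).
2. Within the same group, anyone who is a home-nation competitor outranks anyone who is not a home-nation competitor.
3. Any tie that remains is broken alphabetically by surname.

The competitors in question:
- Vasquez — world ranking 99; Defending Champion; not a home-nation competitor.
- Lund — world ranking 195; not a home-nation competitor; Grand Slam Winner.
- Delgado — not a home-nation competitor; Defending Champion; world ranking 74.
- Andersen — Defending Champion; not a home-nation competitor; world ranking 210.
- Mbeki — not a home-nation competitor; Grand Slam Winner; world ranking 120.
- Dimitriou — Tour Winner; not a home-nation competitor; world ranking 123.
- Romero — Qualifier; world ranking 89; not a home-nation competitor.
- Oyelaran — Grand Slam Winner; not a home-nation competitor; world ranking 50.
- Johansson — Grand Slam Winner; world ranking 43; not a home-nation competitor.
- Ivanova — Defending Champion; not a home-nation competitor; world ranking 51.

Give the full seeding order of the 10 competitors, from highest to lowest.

Andersen, Delgado, Ivanova, Vasquez, Johansson, Lund, Mbeki, Oyelaran, Dimitriou, Romero

By status category: Andersen, Delgado, Ivanova and Vasquez (Defending Champion); then Johansson, Lund, Mbeki and Oyelaran (Grand Slam Winner); then Dimitriou (Tour Winner); then Romero (Qualifier).
Andersen, Delgado, Ivanova and Vasquez are each not a home-nation competitor, so the next rule applies.
Among Andersen, Delgado, Ivanova and Vasquez, alphabetically by surname: Andersen before Delgado before Ivanova before Vasquez.
Johansson, Lund, Mbeki and Oyelaran are each not a home-nation competitor, so the next rule applies.
Among Johansson, Lund, Mbeki and Oyelaran, alphabetically by surname: Johansson before Lund before Mbeki before Oyelaran.
Full order: Andersen, Delgado, Ivanova, Vasquez, Johansson, Lund, Mbeki, Oyelaran, Dimitriou, Romero.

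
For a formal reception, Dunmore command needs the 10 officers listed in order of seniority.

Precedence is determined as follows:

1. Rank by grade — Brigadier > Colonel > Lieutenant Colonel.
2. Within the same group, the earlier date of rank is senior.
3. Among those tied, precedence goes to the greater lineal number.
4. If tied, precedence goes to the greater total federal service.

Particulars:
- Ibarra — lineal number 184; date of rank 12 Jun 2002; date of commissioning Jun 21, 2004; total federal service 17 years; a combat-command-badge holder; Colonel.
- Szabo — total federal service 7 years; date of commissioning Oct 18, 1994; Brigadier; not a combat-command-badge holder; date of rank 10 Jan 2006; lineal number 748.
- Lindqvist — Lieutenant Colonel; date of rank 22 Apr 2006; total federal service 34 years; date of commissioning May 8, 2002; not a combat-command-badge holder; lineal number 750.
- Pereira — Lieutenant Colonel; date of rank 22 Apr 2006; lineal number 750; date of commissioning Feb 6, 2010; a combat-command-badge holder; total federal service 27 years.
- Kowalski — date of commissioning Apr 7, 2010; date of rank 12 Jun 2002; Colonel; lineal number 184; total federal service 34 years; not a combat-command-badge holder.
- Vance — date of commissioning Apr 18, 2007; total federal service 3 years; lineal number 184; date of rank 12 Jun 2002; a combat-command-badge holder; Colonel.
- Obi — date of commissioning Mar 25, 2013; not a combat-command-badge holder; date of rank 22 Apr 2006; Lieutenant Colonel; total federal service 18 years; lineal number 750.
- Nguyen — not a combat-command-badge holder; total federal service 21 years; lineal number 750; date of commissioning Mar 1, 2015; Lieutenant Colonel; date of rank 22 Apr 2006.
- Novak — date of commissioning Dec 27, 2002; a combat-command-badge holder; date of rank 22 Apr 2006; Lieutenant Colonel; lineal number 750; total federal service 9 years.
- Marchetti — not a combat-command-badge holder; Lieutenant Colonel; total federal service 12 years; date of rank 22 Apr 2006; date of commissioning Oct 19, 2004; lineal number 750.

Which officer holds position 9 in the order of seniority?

By grade: Szabo (Brigadier); then Kowalski, Ibarra and Vance (Colonel); then Lindqvist, Pereira, Nguyen, Obi, Marchetti and Novak (Lieutenant Colonel).
Kowalski, Ibarra and Vance all have date of rank 12 Jun 2002, so the next rule applies.
Kowalski, Ibarra and Vance all have lineal number 184, so the next rule applies.
Among Kowalski, Ibarra and Vance, by total federal service (higher first): Kowalski (34 years) before Ibarra (17 years) before Vance (3 years).
Lindqvist, Pereira, Nguyen, Obi, Marchetti and Novak all have date of rank 22 Apr 2006, so the next rule applies.
Lindqvist, Pereira, Nguyen, Obi, Marchetti and Novak all have lineal number 750, so the next rule applies.
Among Lindqvist, Pereira, Nguyen, Obi, Marchetti and Novak, by total federal service (higher first): Lindqvist (34 years) before Pereira (27 years) before Nguyen (21 years) before Obi (18 years) before Marchetti (12 years) before Novak (9 years).
Order: Szabo, Kowalski, Ibarra, Vance, Lindqvist, Pereira, Nguyen, Obi, Marchetti, Novak.

Marchetti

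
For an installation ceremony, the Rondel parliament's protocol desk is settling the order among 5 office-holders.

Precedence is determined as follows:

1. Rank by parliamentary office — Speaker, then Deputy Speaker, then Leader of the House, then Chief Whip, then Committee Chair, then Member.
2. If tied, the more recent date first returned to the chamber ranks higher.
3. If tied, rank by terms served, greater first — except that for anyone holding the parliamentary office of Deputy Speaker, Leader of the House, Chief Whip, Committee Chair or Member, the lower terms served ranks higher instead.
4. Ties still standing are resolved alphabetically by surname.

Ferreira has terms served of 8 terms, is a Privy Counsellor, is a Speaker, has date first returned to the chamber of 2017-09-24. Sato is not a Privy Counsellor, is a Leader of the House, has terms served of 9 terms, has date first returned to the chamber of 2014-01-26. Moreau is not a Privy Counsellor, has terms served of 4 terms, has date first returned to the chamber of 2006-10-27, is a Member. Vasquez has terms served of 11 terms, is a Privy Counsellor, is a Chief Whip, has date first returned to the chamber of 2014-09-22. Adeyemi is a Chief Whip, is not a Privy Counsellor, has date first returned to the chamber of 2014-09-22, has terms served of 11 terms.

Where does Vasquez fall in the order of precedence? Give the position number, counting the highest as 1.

4

By parliamentary office: Ferreira (Speaker); then Sato (Leader of the House); then Adeyemi and Vasquez (Chief Whip); then Moreau (Member).
Adeyemi and Vasquez both have date first returned to the chamber 2014-09-22, so the next rule applies.
Adeyemi and Vasquez both have terms served 11 terms, so the next rule applies.
Among Adeyemi and Vasquez, alphabetically by surname: Adeyemi before Vasquez.
Order: Ferreira, Sato, Adeyemi, Vasquez, Moreau. So position 4.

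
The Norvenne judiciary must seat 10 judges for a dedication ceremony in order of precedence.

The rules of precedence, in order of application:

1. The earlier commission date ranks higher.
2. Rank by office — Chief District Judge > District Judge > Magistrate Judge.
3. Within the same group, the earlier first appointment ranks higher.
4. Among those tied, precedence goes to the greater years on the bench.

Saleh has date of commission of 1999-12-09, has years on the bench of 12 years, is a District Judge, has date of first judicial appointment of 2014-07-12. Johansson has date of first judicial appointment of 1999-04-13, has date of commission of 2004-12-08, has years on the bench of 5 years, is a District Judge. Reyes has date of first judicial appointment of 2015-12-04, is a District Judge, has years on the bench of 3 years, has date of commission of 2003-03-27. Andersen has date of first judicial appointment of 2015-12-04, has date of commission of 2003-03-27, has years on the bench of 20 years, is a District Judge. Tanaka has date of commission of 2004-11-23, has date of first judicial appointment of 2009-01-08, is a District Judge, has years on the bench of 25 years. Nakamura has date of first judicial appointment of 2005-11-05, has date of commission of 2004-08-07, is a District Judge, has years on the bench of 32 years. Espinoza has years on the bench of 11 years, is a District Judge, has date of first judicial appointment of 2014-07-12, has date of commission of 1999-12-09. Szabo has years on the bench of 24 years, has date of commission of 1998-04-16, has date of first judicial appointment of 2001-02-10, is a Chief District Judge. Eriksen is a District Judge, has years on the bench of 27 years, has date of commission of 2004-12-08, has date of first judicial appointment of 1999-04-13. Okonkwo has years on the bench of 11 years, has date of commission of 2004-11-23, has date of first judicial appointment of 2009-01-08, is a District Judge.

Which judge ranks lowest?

By date of commission (earlier first): Szabo (1998-04-16); then Saleh and Espinoza (both 1999-12-09); then Andersen and Reyes (both 2003-03-27); then Nakamura (2004-08-07); then Tanaka and Okonkwo (both 2004-11-23); then Eriksen and Johansson (both 2004-12-08).
Saleh and Espinoza are each District Judge, so the next rule applies.
Saleh and Espinoza both have date of first judicial appointment 2014-07-12, so the next rule applies.
Among Saleh and Espinoza, by years on the bench (higher first): Saleh (12 years) before Espinoza (11 years).
Andersen and Reyes are each District Judge, so the next rule applies.
Andersen and Reyes both have date of first judicial appointment 2015-12-04, so the next rule applies.
Among Andersen and Reyes, by years on the bench (higher first): Andersen (20 years) before Reyes (3 years).
Tanaka and Okonkwo are each District Judge, so the next rule applies.
Tanaka and Okonkwo both have date of first judicial appointment 2009-01-08, so the next rule applies.
Among Tanaka and Okonkwo, by years on the bench (higher first): Tanaka (25 years) before Okonkwo (11 years).
Eriksen and Johansson are each District Judge, so the next rule applies.
Eriksen and Johansson both have date of first judicial appointment 1999-04-13, so the next rule applies.
Among Eriksen and Johansson, by years on the bench (higher first): Eriksen (27 years) before Johansson (5 years).
Order: Szabo, Saleh, Espinoza, Andersen, Reyes, Nakamura, Tanaka, Okonkwo, Eriksen, Johansson.

Johansson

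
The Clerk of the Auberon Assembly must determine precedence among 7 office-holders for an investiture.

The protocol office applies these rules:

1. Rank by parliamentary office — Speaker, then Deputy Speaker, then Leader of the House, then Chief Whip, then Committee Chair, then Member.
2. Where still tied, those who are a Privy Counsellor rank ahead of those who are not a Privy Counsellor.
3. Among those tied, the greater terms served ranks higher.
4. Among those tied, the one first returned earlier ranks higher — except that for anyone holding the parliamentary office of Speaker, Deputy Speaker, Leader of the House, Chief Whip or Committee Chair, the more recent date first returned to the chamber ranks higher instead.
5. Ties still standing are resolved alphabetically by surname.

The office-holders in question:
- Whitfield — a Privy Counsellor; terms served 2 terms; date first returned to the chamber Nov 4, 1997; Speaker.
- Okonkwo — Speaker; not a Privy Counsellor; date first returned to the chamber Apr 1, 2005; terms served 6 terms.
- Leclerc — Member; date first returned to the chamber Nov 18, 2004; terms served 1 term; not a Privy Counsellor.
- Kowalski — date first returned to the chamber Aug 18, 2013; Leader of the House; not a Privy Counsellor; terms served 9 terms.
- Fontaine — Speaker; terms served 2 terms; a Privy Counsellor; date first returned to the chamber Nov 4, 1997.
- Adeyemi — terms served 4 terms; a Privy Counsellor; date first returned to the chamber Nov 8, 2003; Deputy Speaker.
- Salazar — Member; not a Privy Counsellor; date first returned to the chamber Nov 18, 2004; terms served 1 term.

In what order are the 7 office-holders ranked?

By parliamentary office: Fontaine, Whitfield and Okonkwo (Speaker); then Adeyemi (Deputy Speaker); then Kowalski (Leader of the House); then Leclerc and Salazar (Member).
Among Fontaine, Whitfield and Okonkwo, a Privy Counsellor before not a Privy Counsellor: Fontaine and Whitfield (a Privy Counsellor) before Okonkwo (not a Privy Counsellor).
Fontaine and Whitfield both have terms served 2 terms, so the next rule applies.
Fontaine and Whitfield both have date first returned to the chamber Nov 4, 1997, so the next rule applies.
Among Fontaine and Whitfield, alphabetically by surname: Fontaine before Whitfield.
Leclerc and Salazar are each not a Privy Counsellor, so the next rule applies.
Leclerc and Salazar both have terms served 1 term, so the next rule applies.
Leclerc and Salazar both have date first returned to the chamber Nov 18, 2004, so the next rule applies.
Among Leclerc and Salazar, alphabetically by surname: Leclerc before Salazar.
Full order: Fontaine, Whitfield, Okonkwo, Adeyemi, Kowalski, Leclerc, Salazar.

Fontaine, Whitfield, Okonkwo, Adeyemi, Kowalski, Leclerc, Salazar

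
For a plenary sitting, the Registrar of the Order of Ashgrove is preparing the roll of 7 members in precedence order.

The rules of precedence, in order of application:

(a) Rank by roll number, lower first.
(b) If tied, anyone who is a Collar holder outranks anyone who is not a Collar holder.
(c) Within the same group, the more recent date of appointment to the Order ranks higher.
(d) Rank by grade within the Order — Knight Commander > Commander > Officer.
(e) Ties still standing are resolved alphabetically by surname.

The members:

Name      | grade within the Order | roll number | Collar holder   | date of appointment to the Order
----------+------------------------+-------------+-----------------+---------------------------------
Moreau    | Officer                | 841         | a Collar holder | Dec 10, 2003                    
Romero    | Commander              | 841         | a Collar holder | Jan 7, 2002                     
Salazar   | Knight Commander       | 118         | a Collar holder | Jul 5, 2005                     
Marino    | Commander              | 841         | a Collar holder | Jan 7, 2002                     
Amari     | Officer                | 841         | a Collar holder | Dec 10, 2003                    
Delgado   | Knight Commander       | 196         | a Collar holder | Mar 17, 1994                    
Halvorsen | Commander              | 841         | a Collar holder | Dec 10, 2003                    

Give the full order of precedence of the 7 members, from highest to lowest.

By roll number (lower first): Salazar (118); then Delgado (196); then Halvorsen, Amari, Moreau, Marino and Romero (each 841).
Halvorsen, Amari, Moreau, Marino and Romero are each a Collar holder, so the next rule applies.
Among Halvorsen, Amari, Moreau, Marino and Romero, by date of appointment to the Order (later first): Halvorsen, Amari and Moreau (Dec 10, 2003) before Marino and Romero (Jan 7, 2002).
Among Halvorsen, Amari and Moreau, by grade within the Order: Halvorsen (Commander) before Amari and Moreau (Officer).
Among Amari and Moreau, alphabetically by surname: Amari before Moreau.
Marino and Romero are each Commander, so the next rule applies.
Among Marino and Romero, alphabetically by surname: Marino before Romero.
Full order: Salazar, Delgado, Halvorsen, Amari, Moreau, Marino, Romero.

Salazar, Delgado, Halvorsen, Amari, Moreau, Marino, Romero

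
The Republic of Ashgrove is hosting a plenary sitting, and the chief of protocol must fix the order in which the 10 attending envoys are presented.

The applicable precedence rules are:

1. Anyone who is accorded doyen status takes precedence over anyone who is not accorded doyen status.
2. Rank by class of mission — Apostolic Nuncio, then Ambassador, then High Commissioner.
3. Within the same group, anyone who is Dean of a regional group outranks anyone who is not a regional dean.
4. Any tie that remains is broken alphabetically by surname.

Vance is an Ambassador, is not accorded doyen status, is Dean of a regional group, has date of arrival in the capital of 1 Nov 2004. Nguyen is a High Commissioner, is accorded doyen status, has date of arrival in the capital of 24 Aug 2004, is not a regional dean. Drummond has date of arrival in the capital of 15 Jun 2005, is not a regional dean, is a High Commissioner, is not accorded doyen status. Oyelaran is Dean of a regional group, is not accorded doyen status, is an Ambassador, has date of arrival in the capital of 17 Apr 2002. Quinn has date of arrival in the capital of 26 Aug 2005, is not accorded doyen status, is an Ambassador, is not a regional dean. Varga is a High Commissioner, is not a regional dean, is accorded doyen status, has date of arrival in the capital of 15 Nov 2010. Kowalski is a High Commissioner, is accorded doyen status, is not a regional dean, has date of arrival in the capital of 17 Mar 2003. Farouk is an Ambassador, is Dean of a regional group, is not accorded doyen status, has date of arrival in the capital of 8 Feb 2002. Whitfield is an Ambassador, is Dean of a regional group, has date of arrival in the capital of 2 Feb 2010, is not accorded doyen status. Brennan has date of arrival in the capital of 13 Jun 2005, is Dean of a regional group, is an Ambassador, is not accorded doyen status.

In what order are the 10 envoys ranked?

By the first rule: Kowalski, Nguyen and Varga (each accorded doyen status); then Brennan, Farouk, Oyelaran, Vance, Whitfield, Quinn and Drummond (each not accorded doyen status).
Kowalski, Nguyen and Varga are each High Commissioner, so the next rule applies.
Kowalski, Nguyen and Varga are each not a regional dean, so the next rule applies.
Among Kowalski, Nguyen and Varga, alphabetically by surname: Kowalski before Nguyen before Varga.
Among Brennan, Farouk, Oyelaran, Vance, Whitfield, Quinn and Drummond, by class of mission: Brennan, Farouk, Oyelaran, Vance, Whitfield and Quinn (Ambassador) before Drummond (High Commissioner).
Among Brennan, Farouk, Oyelaran, Vance, Whitfield and Quinn, Dean of a regional group before not a regional dean: Brennan, Farouk, Oyelaran, Vance and Whitfield (Dean of a regional group) before Quinn (not a regional dean).
Among Brennan, Farouk, Oyelaran, Vance and Whitfield, alphabetically by surname: Brennan before Farouk before Oyelaran before Vance before Whitfield.
Full order: Kowalski, Nguyen, Varga, Brennan, Farouk, Oyelaran, Vance, Whitfield, Quinn, Drummond.

Kowalski, Nguyen, Varga, Brennan, Farouk, Oyelaran, Vance, Whitfield, Quinn, Drummond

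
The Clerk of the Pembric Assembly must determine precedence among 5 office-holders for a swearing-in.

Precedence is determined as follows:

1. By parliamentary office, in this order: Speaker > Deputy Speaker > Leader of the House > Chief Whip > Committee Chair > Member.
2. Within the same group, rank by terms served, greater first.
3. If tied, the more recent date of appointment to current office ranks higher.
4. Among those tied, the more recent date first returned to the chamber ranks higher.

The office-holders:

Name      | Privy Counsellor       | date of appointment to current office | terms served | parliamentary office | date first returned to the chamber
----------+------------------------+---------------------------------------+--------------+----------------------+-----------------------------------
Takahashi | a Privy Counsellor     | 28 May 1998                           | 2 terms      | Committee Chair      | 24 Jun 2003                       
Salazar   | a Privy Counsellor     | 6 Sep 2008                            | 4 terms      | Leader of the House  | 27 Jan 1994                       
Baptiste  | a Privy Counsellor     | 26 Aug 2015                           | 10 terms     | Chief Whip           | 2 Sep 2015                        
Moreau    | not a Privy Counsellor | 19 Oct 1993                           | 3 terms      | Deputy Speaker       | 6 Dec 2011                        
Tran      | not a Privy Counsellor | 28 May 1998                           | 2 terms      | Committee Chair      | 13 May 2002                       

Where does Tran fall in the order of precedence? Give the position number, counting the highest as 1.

By parliamentary office: Moreau (Deputy Speaker); then Salazar (Leader of the House); then Baptiste (Chief Whip); then Takahashi and Tran (Committee Chair).
Takahashi and Tran both have terms served 2 terms, so the next rule applies.
Takahashi and Tran both have date of appointment to current office 28 May 1998, so the next rule applies.
Among Takahashi and Tran, by date first returned to the chamber (later first): Takahashi (24 Jun 2003) before Tran (13 May 2002).
Order: Moreau, Salazar, Baptiste, Takahashi, Tran. So position 5.

5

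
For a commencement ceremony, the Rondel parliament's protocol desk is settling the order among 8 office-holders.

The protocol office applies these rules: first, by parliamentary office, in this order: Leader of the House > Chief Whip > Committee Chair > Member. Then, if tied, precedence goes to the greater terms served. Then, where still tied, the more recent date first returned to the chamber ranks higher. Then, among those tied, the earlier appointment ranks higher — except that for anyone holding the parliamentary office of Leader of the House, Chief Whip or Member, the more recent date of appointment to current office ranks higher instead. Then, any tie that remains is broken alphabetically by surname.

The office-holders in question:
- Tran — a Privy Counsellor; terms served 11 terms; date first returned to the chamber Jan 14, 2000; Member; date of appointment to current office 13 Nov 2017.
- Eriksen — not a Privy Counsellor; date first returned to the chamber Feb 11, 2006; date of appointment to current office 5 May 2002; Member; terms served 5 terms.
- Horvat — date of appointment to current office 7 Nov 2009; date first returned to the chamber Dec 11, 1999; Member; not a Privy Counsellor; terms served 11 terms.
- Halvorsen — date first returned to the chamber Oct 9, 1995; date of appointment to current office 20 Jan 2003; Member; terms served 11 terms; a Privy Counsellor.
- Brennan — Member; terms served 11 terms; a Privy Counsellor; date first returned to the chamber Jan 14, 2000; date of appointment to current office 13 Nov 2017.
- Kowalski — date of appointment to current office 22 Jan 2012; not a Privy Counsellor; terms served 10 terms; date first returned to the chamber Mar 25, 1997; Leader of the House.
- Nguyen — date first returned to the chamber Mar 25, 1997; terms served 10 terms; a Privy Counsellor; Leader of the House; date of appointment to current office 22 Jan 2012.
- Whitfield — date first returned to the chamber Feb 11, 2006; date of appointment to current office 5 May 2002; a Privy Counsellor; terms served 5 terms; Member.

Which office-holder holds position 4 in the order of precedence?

Tran

By parliamentary office: Kowalski and Nguyen (Leader of the House); then Brennan, Tran, Horvat, Halvorsen, Eriksen and Whitfield (Member).
Kowalski and Nguyen both have terms served 10 terms, so the next rule applies.
Kowalski and Nguyen both have date first returned to the chamber Mar 25, 1997, so the next rule applies.
Kowalski and Nguyen both have date of appointment to current office 22 Jan 2012, so the next rule applies.
Among Kowalski and Nguyen, alphabetically by surname: Kowalski before Nguyen.
Among Brennan, Tran, Horvat, Halvorsen, Eriksen and Whitfield, by terms served (higher first): Brennan, Tran, Horvat and Halvorsen (11 terms) before Eriksen and Whitfield (5 terms).
Among Brennan, Tran, Horvat and Halvorsen, by date first returned to the chamber (later first): Brennan and Tran (Jan 14, 2000) before Horvat (Dec 11, 1999) before Halvorsen (Oct 9, 1995).
Brennan and Tran both have date of appointment to current office 13 Nov 2017, so the next rule applies.
Among Brennan and Tran, alphabetically by surname: Brennan before Tran.
Eriksen and Whitfield both have date first returned to the chamber Feb 11, 2006, so the next rule applies.
Eriksen and Whitfield both have date of appointment to current office 5 May 2002, so the next rule applies.
Among Eriksen and Whitfield, alphabetically by surname: Eriksen before Whitfield.
Order: Kowalski, Nguyen, Brennan, Tran, Horvat, Halvorsen, Eriksen, Whitfield.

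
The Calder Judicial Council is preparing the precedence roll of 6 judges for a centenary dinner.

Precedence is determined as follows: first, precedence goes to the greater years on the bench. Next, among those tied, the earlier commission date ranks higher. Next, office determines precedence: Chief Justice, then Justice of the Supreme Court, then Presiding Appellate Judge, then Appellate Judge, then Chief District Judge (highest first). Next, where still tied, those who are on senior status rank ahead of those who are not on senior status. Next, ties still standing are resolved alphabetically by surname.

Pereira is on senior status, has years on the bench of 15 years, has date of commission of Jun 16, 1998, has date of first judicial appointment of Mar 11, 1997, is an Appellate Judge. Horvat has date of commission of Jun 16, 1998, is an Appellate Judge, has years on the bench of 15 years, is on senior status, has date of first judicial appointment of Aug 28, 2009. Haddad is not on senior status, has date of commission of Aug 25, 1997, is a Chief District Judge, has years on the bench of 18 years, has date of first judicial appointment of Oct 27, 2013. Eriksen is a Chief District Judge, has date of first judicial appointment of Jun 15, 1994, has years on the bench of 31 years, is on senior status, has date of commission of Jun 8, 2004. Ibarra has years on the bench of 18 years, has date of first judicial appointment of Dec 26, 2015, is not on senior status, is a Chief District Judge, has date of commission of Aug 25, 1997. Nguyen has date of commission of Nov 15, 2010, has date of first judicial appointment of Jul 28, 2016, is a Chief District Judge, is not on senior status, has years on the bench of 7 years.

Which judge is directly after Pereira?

By years on the bench (higher first): Eriksen (31 years); then Haddad and Ibarra (both 18 years); then Horvat and Pereira (both 15 years); then Nguyen (7 years).
Haddad and Ibarra both have date of commission Aug 25, 1997, so the next rule applies.
Haddad and Ibarra are each Chief District Judge, so the next rule applies.
Haddad and Ibarra are each not on senior status, so the next rule applies.
Among Haddad and Ibarra, alphabetically by surname: Haddad before Ibarra.
Horvat and Pereira both have date of commission Jun 16, 1998, so the next rule applies.
Horvat and Pereira are each Appellate Judge, so the next rule applies.
Horvat and Pereira are each on senior status, so the next rule applies.
Among Horvat and Pereira, alphabetically by surname: Horvat before Pereira.
Order: Eriksen, Haddad, Ibarra, Horvat, Pereira, Nguyen.

Nguyen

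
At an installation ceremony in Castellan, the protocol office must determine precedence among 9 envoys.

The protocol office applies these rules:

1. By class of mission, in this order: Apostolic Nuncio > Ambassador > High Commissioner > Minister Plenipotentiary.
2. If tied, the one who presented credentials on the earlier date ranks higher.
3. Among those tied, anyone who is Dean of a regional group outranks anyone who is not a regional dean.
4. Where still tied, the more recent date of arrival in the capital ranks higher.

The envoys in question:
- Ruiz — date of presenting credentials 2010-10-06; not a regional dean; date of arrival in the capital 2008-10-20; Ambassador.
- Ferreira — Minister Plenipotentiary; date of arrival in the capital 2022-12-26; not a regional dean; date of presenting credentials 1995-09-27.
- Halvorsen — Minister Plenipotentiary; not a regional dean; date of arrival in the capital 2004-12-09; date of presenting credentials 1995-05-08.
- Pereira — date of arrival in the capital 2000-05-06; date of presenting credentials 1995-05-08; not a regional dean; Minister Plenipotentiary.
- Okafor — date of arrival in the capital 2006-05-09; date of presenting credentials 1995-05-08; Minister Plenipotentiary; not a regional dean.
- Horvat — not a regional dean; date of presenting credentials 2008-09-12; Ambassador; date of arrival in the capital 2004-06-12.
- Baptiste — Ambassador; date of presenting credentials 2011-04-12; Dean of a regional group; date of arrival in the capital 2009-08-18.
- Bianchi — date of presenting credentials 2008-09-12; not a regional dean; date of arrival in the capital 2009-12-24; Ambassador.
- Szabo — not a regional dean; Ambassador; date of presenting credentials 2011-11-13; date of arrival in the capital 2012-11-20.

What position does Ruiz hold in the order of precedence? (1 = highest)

3

By class of mission: Bianchi, Horvat, Ruiz, Baptiste and Szabo (Ambassador); then Okafor, Halvorsen, Pereira and Ferreira (Minister Plenipotentiary).
Among Bianchi, Horvat, Ruiz, Baptiste and Szabo, by date of presenting credentials (earlier first): Bianchi and Horvat (2008-09-12) before Ruiz (2010-10-06) before Baptiste (2011-04-12) before Szabo (2011-11-13).
Bianchi and Horvat are each not a regional dean, so the next rule applies.
Among Bianchi and Horvat, by date of arrival in the capital (later first): Bianchi (2009-12-24) before Horvat (2004-06-12).
Among Okafor, Halvorsen, Pereira and Ferreira, by date of presenting credentials (earlier first): Okafor, Halvorsen and Pereira (1995-05-08) before Ferreira (1995-09-27).
Okafor, Halvorsen and Pereira are each not a regional dean, so the next rule applies.
Among Okafor, Halvorsen and Pereira, by date of arrival in the capital (later first): Okafor (2006-05-09) before Halvorsen (2004-12-09) before Pereira (2000-05-06).
Order: Bianchi, Horvat, Ruiz, Baptiste, Szabo, Okafor, Halvorsen, Pereira, Ferreira. So position 3.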